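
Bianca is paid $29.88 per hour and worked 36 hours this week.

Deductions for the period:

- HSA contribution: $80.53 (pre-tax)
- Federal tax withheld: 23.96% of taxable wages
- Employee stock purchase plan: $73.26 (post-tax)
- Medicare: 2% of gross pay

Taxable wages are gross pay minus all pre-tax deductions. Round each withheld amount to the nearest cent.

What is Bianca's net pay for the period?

$661.94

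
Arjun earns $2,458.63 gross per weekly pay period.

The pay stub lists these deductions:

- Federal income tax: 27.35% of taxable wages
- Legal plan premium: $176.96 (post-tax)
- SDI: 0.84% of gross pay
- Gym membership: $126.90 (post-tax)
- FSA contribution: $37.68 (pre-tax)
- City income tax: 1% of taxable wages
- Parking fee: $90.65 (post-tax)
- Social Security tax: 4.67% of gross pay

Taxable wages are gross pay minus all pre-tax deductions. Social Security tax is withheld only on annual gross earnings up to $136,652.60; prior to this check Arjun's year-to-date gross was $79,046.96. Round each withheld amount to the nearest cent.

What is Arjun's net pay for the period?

$1,204.63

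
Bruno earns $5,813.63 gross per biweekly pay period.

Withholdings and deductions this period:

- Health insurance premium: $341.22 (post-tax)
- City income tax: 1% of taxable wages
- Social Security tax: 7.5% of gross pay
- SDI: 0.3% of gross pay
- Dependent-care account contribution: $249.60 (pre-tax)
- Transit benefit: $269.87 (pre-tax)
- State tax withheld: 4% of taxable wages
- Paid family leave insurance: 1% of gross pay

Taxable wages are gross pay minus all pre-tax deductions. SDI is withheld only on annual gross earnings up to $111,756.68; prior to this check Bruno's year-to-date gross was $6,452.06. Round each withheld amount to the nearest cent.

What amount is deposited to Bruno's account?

Transit benefit: $269.87
Dependent-care account contribution: $249.60
Pre-tax total = $269.87 + $249.60 = $519.47
Taxable wages = $5,813.63 − $519.47 = $5,294.16
State tax withheld: $5,294.16 × 0.04 = $211.77
City income tax: $5,294.16 × 0.01 = $52.94
Social Security tax: $5,813.63 × 0.075 = $436.02
SDI: cap not yet reached, full $5,813.63 is subject → $5,813.63 × 0.003 = $17.44
Paid family leave insurance: $5,813.63 × 0.01 = $58.14
Health insurance premium: $341.22
Total deductions = $269.87 + $249.60 + $211.77 + $52.94 + $436.02 + $17.44 + $58.14 + $341.22 = $1,637.00
Net pay = $5,813.63 − $1,637.00 = $4,176.63

$4,176.63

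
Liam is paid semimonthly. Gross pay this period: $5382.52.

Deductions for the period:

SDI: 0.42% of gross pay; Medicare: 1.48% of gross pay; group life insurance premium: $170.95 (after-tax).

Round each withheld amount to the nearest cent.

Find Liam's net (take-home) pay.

$5109.30

Medicare: $5382.52 × 0.0148 = $79.66
SDI: $5382.52 × 0.0042 = $22.61
Group life insurance premium: $170.95
Total deductions = $79.66 + $22.61 + $170.95 = $273.22
Net pay = $5382.52 − $273.22 = $5109.30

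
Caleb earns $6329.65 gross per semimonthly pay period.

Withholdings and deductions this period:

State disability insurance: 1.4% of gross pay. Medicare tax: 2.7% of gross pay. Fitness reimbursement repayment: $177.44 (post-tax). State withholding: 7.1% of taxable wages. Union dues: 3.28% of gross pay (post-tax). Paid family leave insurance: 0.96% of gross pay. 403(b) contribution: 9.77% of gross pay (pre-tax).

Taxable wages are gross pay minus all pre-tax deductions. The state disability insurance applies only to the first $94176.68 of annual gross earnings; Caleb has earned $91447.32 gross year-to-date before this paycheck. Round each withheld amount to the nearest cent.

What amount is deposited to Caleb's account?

$4650.82

403(b) contribution: $6329.65 × 0.0977 = $618.41
Taxable wages = $6329.65 − $618.41 = $5711.24
State withholding: $5711.24 × 0.071 = $405.50
Medicare tax: $6329.65 × 0.027 = $170.90
State disability insurance: only $94176.68 − $91447.32 = $2729.36 of this check is subject → $2729.36 × 0.014 = $38.21
Paid family leave insurance: $6329.65 × 0.0096 = $60.76
Union dues: $6329.65 × 0.0328 = $207.61
Fitness reimbursement repayment: $177.44
Total deductions = $618.41 + $405.50 + $170.90 + $38.21 + $60.76 + $207.61 + $177.44 = $1678.83
Net pay = $6329.65 − $1678.83 = $4650.82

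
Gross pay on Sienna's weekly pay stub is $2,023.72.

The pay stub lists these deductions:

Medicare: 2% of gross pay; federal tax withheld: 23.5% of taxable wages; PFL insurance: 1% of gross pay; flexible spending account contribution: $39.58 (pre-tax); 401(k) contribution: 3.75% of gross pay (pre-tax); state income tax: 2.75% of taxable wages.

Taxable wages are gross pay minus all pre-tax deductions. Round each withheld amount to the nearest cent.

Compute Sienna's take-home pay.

Flexible spending account contribution: $39.58
401(k) contribution: $2,023.72 × 0.0375 = $75.89
Pre-tax total = $39.58 + $75.89 = $115.47
Taxable wages = $2,023.72 − $115.47 = $1,908.25
Federal tax withheld: $1,908.25 × 0.235 = $448.44
State income tax: $1,908.25 × 0.0275 = $52.48
PFL insurance: $2,023.72 × 0.01 = $20.24
Medicare: $2,023.72 × 0.02 = $40.47
Total deductions = $39.58 + $75.89 + $448.44 + $52.48 + $20.24 + $40.47 = $677.10
Net pay = $2,023.72 − $677.10 = $1,346.62

$1,346.62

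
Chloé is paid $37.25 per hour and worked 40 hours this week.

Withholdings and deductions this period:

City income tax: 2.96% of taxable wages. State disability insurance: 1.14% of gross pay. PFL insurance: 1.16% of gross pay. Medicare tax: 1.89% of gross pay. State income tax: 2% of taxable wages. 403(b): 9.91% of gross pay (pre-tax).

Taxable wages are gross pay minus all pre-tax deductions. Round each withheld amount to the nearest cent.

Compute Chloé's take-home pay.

Gross pay: 40 × $37.25 = $1490.00
403(b): $1490.00 × 0.0991 = $147.66
Taxable wages = $1490.00 − $147.66 = $1342.34
State income tax: $1342.34 × 0.02 = $26.85
City income tax: $1342.34 × 0.0296 = $39.73
Medicare tax: $1490.00 × 0.0189 = $28.16
State disability insurance: $1490.00 × 0.0114 = $16.99
PFL insurance: $1490.00 × 0.0116 = $17.28
Total deductions = $147.66 + $26.85 + $39.73 + $28.16 + $16.99 + $17.28 = $276.67
Net pay = $1490.00 − $276.67 = $1213.33

$1213.33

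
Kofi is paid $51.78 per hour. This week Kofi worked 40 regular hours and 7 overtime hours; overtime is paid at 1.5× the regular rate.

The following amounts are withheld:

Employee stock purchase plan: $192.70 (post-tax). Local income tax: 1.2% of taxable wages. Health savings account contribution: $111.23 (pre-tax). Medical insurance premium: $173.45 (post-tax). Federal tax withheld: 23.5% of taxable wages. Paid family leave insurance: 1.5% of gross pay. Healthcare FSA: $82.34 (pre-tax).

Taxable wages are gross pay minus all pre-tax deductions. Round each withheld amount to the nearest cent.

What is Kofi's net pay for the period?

$1417.88

Regular pay: 40 × $51.78 = $2071.20
Overtime pay: 7 × $51.78 × 1.5 = $543.69
Gross pay = $2071.20 + $543.69 = $2614.89
Health savings account contribution: $111.23
Healthcare FSA: $82.34
Pre-tax total = $111.23 + $82.34 = $193.57
Taxable wages = $2614.89 − $193.57 = $2421.32
Federal tax withheld: $2421.32 × 0.235 = $569.01
Local income tax: $2421.32 × 0.012 = $29.06
Paid family leave insurance: $2614.89 × 0.015 = $39.22
Medical insurance premium: $173.45
Employee stock purchase plan: $192.70
Total deductions = $111.23 + $82.34 + $569.01 + $29.06 + $39.22 + $173.45 + $192.70 = $1197.01
Net pay = $2614.89 − $1197.01 = $1417.88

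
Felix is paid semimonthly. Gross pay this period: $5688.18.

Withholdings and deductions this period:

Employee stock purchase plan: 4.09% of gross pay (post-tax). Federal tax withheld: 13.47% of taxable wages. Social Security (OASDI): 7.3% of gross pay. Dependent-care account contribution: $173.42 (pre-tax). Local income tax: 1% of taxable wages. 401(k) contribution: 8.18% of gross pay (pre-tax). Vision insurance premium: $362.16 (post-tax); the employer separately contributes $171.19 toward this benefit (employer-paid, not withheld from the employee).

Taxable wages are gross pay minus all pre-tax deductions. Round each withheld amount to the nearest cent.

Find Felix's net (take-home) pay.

401(k) contribution: $5688.18 × 0.0818 = $465.29
Dependent-care account contribution: $173.42
Pre-tax total = $465.29 + $173.42 = $638.71
Taxable wages = $5688.18 − $638.71 = $5049.47
Federal tax withheld: $5049.47 × 0.1347 = $680.16
Local income tax: $5049.47 × 0.01 = $50.49
Social Security (OASDI): $5688.18 × 0.073 = $415.24
Employee stock purchase plan: $5688.18 × 0.0409 = $232.65
Vision insurance premium: $362.16
(Employer's $171.19 toward vision insurance premium is not withheld from the employee.)
Total deductions = $465.29 + $173.42 + $680.16 + $50.49 + $415.24 + $232.65 + $362.16 = $2379.41
Net pay = $5688.18 − $2379.41 = $3308.77

$3308.77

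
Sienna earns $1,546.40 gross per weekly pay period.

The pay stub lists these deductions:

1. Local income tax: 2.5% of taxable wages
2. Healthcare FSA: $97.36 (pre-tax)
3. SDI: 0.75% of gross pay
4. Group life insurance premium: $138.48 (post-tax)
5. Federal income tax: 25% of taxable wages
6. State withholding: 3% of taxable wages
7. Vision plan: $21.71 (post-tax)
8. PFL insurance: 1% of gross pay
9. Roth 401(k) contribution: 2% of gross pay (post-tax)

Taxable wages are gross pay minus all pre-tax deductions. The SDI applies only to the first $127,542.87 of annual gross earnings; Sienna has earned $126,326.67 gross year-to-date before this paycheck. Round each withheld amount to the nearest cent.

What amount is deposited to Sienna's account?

$791.38

Healthcare FSA: $97.36
Taxable wages = $1,546.40 − $97.36 = $1,449.04
State withholding: $1,449.04 × 0.03 = $43.47
Local income tax: $1,449.04 × 0.025 = $36.23
Federal income tax: $1,449.04 × 0.25 = $362.26
SDI: only $127,542.87 − $126,326.67 = $1,216.20 of this check is subject → $1,216.20 × 0.0075 = $9.12
PFL insurance: $1,546.40 × 0.01 = $15.46
Vision plan: $21.71
Roth 401(k) contribution: $1,546.40 × 0.02 = $30.93
Group life insurance premium: $138.48
Total deductions = $97.36 + $43.47 + $36.23 + $362.26 + $9.12 + $15.46 + $21.71 + $30.93 + $138.48 = $755.02
Net pay = $1,546.40 − $755.02 = $791.38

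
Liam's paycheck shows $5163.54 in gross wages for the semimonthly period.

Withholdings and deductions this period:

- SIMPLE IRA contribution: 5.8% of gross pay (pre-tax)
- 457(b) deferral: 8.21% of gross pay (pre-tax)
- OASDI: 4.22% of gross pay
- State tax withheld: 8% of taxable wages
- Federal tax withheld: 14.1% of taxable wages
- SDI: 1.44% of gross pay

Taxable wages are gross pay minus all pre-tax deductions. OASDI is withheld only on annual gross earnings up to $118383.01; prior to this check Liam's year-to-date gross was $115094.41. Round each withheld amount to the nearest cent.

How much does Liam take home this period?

$3245.72

457(b) deferral: $5163.54 × 0.0821 = $423.93
SIMPLE IRA contribution: $5163.54 × 0.058 = $299.49
Pre-tax total = $423.93 + $299.49 = $723.42
Taxable wages = $5163.54 − $723.42 = $4440.12
State tax withheld: $4440.12 × 0.08 = $355.21
Federal tax withheld: $4440.12 × 0.141 = $626.06
SDI: $5163.54 × 0.0144 = $74.35
OASDI: only $118383.01 − $115094.41 = $3288.60 of this check is subject → $3288.60 × 0.0422 = $138.78
Total deductions = $423.93 + $299.49 + $355.21 + $626.06 + $74.35 + $138.78 = $1917.82
Net pay = $5163.54 − $1917.82 = $3245.72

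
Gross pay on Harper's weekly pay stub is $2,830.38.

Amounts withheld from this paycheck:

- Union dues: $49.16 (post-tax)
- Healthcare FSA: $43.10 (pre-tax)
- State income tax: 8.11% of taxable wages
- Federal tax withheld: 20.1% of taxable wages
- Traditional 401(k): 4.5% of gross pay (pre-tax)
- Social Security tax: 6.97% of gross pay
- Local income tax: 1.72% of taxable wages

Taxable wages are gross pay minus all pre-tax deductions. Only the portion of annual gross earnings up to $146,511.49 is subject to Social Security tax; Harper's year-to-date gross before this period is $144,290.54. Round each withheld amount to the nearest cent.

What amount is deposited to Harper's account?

Healthcare FSA: $43.10
Traditional 401(k): $2,830.38 × 0.045 = $127.37
Pre-tax total = $43.10 + $127.37 = $170.47
Taxable wages = $2,830.38 − $170.47 = $2,659.91
Federal tax withheld: $2,659.91 × 0.201 = $534.64
Local income tax: $2,659.91 × 0.0172 = $45.75
State income tax: $2,659.91 × 0.0811 = $215.72
Social Security tax: only $146,511.49 − $144,290.54 = $2,220.95 of this check is subject → $2,220.95 × 0.0697 = $154.80
Union dues: $49.16
Total deductions = $43.10 + $127.37 + $534.64 + $45.75 + $215.72 + $154.80 + $49.16 = $1,170.54
Net pay = $2,830.38 − $1,170.54 = $1,659.84

$1,659.84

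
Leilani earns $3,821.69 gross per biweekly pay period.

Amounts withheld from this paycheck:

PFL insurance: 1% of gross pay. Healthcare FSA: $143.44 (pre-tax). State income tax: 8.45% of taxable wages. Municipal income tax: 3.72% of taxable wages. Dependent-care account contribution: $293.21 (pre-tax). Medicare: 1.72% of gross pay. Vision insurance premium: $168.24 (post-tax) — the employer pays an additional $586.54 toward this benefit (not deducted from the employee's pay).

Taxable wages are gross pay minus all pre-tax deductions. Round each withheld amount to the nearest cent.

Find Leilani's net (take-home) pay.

$2,700.89

Healthcare FSA: $143.44
Dependent-care account contribution: $293.21
Pre-tax total = $143.44 + $293.21 = $436.65
Taxable wages = $3,821.69 − $436.65 = $3,385.04
Municipal income tax: $3,385.04 × 0.0372 = $125.92
State income tax: $3,385.04 × 0.0845 = $286.04
PFL insurance: $3,821.69 × 0.01 = $38.22
Medicare: $3,821.69 × 0.0172 = $65.73
Vision insurance premium: $168.24
(Employer's $586.54 toward vision insurance premium is not withheld from the employee.)
Total deductions = $143.44 + $293.21 + $125.92 + $286.04 + $38.22 + $65.73 + $168.24 = $1,120.80
Net pay = $3,821.69 − $1,120.80 = $2,700.89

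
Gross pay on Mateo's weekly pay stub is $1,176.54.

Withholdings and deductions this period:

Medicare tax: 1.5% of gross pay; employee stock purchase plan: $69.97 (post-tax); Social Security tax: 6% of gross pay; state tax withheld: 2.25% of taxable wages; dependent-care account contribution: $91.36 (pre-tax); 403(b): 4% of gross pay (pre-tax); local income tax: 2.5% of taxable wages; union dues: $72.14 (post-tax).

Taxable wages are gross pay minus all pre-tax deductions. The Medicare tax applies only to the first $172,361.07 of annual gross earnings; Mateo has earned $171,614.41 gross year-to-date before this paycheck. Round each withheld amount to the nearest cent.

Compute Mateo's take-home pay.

$764.91

Dependent-care account contribution: $91.36
403(b): $1,176.54 × 0.04 = $47.06
Pre-tax total = $91.36 + $47.06 = $138.42
Taxable wages = $1,176.54 − $138.42 = $1,038.12
Local income tax: $1,038.12 × 0.025 = $25.95
State tax withheld: $1,038.12 × 0.0225 = $23.36
Medicare tax: only $172,361.07 − $171,614.41 = $746.66 of this check is subject → $746.66 × 0.015 = $11.20
Social Security tax: $1,176.54 × 0.06 = $70.59
Employee stock purchase plan: $69.97
Union dues: $72.14
Total deductions = $91.36 + $47.06 + $25.95 + $23.36 + $11.20 + $70.59 + $69.97 + $72.14 = $411.63
Net pay = $1,176.54 − $411.63 = $764.91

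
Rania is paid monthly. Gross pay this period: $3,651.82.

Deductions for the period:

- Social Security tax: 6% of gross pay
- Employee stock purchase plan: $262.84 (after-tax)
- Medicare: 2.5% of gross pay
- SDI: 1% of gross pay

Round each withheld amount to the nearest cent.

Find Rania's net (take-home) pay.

Medicare: $3,651.82 × 0.025 = $91.30
Social Security tax: $3,651.82 × 0.06 = $219.11
SDI: $3,651.82 × 0.01 = $36.52
Employee stock purchase plan: $262.84
Total deductions = $91.30 + $219.11 + $36.52 + $262.84 = $609.77
Net pay = $3,651.82 − $609.77 = $3,042.05

$3,042.05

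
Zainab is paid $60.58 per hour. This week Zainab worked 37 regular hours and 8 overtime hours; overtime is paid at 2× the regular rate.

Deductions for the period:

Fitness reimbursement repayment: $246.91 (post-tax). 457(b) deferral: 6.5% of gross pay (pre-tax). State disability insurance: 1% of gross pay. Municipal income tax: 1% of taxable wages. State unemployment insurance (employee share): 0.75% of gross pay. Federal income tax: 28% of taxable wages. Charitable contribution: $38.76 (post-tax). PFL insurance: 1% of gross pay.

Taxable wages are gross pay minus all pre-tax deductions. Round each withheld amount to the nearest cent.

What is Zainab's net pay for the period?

$1757.48

Regular pay: 37 × $60.58 = $2241.46
Overtime pay: 8 × $60.58 × 2 = $969.28
Gross pay = $2241.46 + $969.28 = $3210.74
457(b) deferral: $3210.74 × 0.065 = $208.70
Taxable wages = $3210.74 − $208.70 = $3002.04
Federal income tax: $3002.04 × 0.28 = $840.57
Municipal income tax: $3002.04 × 0.01 = $30.02
State unemployment insurance (employee share): $3210.74 × 0.0075 = $24.08
State disability insurance: $3210.74 × 0.01 = $32.11
PFL insurance: $3210.74 × 0.01 = $32.11
Charitable contribution: $38.76
Fitness reimbursement repayment: $246.91
Total deductions = $208.70 + $840.57 + $30.02 + $24.08 + $32.11 + $32.11 + $38.76 + $246.91 = $1453.26
Net pay = $3210.74 − $1453.26 = $1757.48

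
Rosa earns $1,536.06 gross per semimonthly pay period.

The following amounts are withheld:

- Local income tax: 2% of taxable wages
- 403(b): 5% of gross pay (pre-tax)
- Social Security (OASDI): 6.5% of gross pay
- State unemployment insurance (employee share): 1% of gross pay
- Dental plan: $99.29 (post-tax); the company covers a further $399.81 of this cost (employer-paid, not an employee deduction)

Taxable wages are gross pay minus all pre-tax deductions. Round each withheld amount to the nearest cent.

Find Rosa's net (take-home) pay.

403(b): $1,536.06 × 0.05 = $76.80
Taxable wages = $1,536.06 − $76.80 = $1,459.26
Local income tax: $1,459.26 × 0.02 = $29.19
State unemployment insurance (employee share): $1,536.06 × 0.01 = $15.36
Social Security (OASDI): $1,536.06 × 0.065 = $99.84
Dental plan: $99.29
(Employer's $399.81 toward dental plan is not withheld from the employee.)
Total deductions = $76.80 + $29.19 + $15.36 + $99.84 + $99.29 = $320.48
Net pay = $1,536.06 − $320.48 = $1,215.58

$1,215.58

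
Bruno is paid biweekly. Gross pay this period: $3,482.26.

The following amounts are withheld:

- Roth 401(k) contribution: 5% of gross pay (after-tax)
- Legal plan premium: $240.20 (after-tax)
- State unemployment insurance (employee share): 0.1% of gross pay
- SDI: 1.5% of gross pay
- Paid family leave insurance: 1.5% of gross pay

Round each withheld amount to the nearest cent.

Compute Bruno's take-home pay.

Paid family leave insurance: $3,482.26 × 0.015 = $52.23
SDI: $3,482.26 × 0.015 = $52.23
State unemployment insurance (employee share): $3,482.26 × 0.001 = $3.48
Roth 401(k) contribution: $3,482.26 × 0.05 = $174.11
Legal plan premium: $240.20
Total deductions = $52.23 + $52.23 + $3.48 + $174.11 + $240.20 = $522.25
Net pay = $3,482.26 − $522.25 = $2,960.01

$2,960.01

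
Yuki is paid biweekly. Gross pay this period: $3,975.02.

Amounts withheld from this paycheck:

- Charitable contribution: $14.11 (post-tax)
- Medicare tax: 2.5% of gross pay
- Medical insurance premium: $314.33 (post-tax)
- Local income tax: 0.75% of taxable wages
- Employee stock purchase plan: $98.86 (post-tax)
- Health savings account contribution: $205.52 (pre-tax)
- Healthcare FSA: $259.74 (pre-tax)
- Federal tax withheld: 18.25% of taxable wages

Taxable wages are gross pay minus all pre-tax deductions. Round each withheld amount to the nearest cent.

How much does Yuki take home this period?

Health savings account contribution: $205.52
Healthcare FSA: $259.74
Pre-tax total = $205.52 + $259.74 = $465.26
Taxable wages = $3,975.02 − $465.26 = $3,509.76
Local income tax: $3,509.76 × 0.0075 = $26.32
Federal tax withheld: $3,509.76 × 0.1825 = $640.53
Medicare tax: $3,975.02 × 0.025 = $99.38
Employee stock purchase plan: $98.86
Medical insurance premium: $314.33
Charitable contribution: $14.11
Total deductions = $205.52 + $259.74 + $26.32 + $640.53 + $99.38 + $98.86 + $314.33 + $14.11 = $1,658.79
Net pay = $3,975.02 − $1,658.79 = $2,316.23

$2,316.23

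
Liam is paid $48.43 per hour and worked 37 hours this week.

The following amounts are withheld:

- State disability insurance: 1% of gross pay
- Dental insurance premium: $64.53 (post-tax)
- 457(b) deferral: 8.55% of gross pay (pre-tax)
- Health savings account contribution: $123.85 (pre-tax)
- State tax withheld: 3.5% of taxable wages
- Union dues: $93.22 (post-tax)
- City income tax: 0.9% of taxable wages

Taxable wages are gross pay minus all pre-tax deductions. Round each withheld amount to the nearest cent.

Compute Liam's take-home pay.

$1,272.53

Gross pay: 37 × $48.43 = $1,791.91
Health savings account contribution: $123.85
457(b) deferral: $1,791.91 × 0.0855 = $153.21
Pre-tax total = $123.85 + $153.21 = $277.06
Taxable wages = $1,791.91 − $277.06 = $1,514.85
State tax withheld: $1,514.85 × 0.035 = $53.02
City income tax: $1,514.85 × 0.009 = $13.63
State disability insurance: $1,791.91 × 0.01 = $17.92
Union dues: $93.22
Dental insurance premium: $64.53
Total deductions = $123.85 + $153.21 + $53.02 + $13.63 + $17.92 + $93.22 + $64.53 = $519.38
Net pay = $1,791.91 − $519.38 = $1,272.53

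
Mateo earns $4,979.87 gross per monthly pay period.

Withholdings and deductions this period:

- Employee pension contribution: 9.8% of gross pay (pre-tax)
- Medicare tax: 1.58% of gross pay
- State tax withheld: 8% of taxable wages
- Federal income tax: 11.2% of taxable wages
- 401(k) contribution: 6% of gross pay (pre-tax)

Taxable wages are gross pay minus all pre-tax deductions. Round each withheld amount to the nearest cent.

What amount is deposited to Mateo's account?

$3,309.31

Employee pension contribution: $4,979.87 × 0.098 = $488.03
401(k) contribution: $4,979.87 × 0.06 = $298.79
Pre-tax total = $488.03 + $298.79 = $786.82
Taxable wages = $4,979.87 − $786.82 = $4,193.05
Federal income tax: $4,193.05 × 0.112 = $469.62
State tax withheld: $4,193.05 × 0.08 = $335.44
Medicare tax: $4,979.87 × 0.0158 = $78.68
Total deductions = $488.03 + $298.79 + $469.62 + $335.44 + $78.68 = $1,670.56
Net pay = $4,979.87 − $1,670.56 = $3,309.31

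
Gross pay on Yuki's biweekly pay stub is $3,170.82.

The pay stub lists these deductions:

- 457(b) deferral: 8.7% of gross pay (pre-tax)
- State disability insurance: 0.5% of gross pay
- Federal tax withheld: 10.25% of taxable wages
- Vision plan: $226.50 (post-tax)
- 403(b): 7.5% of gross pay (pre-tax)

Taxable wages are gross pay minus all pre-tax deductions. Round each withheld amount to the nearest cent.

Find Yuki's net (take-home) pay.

$2,142.44

403(b): $3,170.82 × 0.075 = $237.81
457(b) deferral: $3,170.82 × 0.087 = $275.86
Pre-tax total = $237.81 + $275.86 = $513.67
Taxable wages = $3,170.82 − $513.67 = $2,657.15
Federal tax withheld: $2,657.15 × 0.1025 = $272.36
State disability insurance: $3,170.82 × 0.005 = $15.85
Vision plan: $226.50
Total deductions = $237.81 + $275.86 + $272.36 + $15.85 + $226.50 = $1,028.38
Net pay = $3,170.82 − $1,028.38 = $2,142.44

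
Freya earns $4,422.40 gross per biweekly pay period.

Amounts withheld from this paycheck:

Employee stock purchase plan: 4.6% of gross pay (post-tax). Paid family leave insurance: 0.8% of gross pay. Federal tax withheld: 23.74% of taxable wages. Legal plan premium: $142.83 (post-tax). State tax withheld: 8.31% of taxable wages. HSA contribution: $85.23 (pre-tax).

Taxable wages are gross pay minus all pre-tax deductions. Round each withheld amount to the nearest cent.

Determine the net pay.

HSA contribution: $85.23
Taxable wages = $4,422.40 − $85.23 = $4,337.17
Federal tax withheld: $4,337.17 × 0.2374 = $1,029.64
State tax withheld: $4,337.17 × 0.0831 = $360.42
Paid family leave insurance: $4,422.40 × 0.008 = $35.38
Legal plan premium: $142.83
Employee stock purchase plan: $4,422.40 × 0.046 = $203.43
Total deductions = $85.23 + $1,029.64 + $360.42 + $35.38 + $142.83 + $203.43 = $1,856.93
Net pay = $4,422.40 − $1,856.93 = $2,565.47

$2,565.47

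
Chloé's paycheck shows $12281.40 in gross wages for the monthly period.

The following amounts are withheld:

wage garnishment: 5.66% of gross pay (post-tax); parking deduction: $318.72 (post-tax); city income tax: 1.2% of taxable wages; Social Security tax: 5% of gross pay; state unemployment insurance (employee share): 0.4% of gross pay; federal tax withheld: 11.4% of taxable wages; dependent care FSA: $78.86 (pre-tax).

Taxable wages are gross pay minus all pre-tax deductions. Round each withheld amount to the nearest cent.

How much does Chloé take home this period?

Dependent care FSA: $78.86
Taxable wages = $12281.40 − $78.86 = $12202.54
City income tax: $12202.54 × 0.012 = $146.43
Federal tax withheld: $12202.54 × 0.114 = $1391.09
Social Security tax: $12281.40 × 0.05 = $614.07
State unemployment insurance (employee share): $12281.40 × 0.004 = $49.13
Parking deduction: $318.72
Wage garnishment: $12281.40 × 0.0566 = $695.13
Total deductions = $78.86 + $146.43 + $1391.09 + $614.07 + $49.13 + $318.72 + $695.13 = $3293.43
Net pay = $12281.40 − $3293.43 = $8987.97

$8987.97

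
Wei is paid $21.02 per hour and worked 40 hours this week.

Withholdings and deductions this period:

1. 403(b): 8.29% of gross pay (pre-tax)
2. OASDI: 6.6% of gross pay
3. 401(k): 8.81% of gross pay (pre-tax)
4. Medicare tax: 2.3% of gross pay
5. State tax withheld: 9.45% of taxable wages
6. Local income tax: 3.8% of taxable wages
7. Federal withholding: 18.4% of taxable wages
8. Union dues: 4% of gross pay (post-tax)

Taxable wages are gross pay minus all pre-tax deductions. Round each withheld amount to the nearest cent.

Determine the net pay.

Gross pay: 40 × $21.02 = $840.80
403(b): $840.80 × 0.0829 = $69.70
401(k): $840.80 × 0.0881 = $74.07
Pre-tax total = $69.70 + $74.07 = $143.77
Taxable wages = $840.80 − $143.77 = $697.03
State tax withheld: $697.03 × 0.0945 = $65.87
Local income tax: $697.03 × 0.038 = $26.49
Federal withholding: $697.03 × 0.184 = $128.25
Medicare tax: $840.80 × 0.023 = $19.34
OASDI: $840.80 × 0.066 = $55.49
Union dues: $840.80 × 0.04 = $33.63
Total deductions = $69.70 + $74.07 + $65.87 + $26.49 + $128.25 + $19.34 + $55.49 + $33.63 = $472.84
Net pay = $840.80 − $472.84 = $367.96

$367.96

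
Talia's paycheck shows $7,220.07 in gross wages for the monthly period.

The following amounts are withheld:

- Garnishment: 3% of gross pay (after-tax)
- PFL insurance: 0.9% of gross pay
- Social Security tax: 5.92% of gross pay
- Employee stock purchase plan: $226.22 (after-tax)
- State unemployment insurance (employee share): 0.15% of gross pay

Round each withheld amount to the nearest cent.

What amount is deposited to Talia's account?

Social Security tax: $7,220.07 × 0.0592 = $427.43
PFL insurance: $7,220.07 × 0.009 = $64.98
State unemployment insurance (employee share): $7,220.07 × 0.0015 = $10.83
Garnishment: $7,220.07 × 0.03 = $216.60
Employee stock purchase plan: $226.22
Total deductions = $427.43 + $64.98 + $10.83 + $216.60 + $226.22 = $946.06
Net pay = $7,220.07 − $946.06 = $6,274.01

$6,274.01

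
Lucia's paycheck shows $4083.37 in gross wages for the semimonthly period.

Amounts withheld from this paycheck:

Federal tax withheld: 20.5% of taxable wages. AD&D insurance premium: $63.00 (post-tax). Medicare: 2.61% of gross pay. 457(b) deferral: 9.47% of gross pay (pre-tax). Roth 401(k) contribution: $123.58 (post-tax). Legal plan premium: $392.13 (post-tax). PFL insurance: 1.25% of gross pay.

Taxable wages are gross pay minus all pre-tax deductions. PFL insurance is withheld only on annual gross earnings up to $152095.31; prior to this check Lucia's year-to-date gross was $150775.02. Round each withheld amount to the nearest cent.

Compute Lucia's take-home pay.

$2237.06

457(b) deferral: $4083.37 × 0.0947 = $386.70
Taxable wages = $4083.37 − $386.70 = $3696.67
Federal tax withheld: $3696.67 × 0.205 = $757.82
Medicare: $4083.37 × 0.0261 = $106.58
PFL insurance: only $152095.31 − $150775.02 = $1320.29 of this check is subject → $1320.29 × 0.0125 = $16.50
Roth 401(k) contribution: $123.58
AD&D insurance premium: $63.00
Legal plan premium: $392.13
Total deductions = $386.70 + $757.82 + $106.58 + $16.50 + $123.58 + $63.00 + $392.13 = $1846.31
Net pay = $4083.37 − $1846.31 = $2237.06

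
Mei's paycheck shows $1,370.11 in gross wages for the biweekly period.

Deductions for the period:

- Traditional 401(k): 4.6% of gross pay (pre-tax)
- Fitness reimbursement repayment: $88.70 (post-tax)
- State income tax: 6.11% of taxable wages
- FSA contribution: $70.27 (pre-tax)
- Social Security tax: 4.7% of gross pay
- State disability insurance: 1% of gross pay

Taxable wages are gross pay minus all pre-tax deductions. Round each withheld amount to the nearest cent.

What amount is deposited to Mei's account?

$994.44

Traditional 401(k): $1,370.11 × 0.046 = $63.03
FSA contribution: $70.27
Pre-tax total = $63.03 + $70.27 = $133.30
Taxable wages = $1,370.11 − $133.30 = $1,236.81
State income tax: $1,236.81 × 0.0611 = $75.57
State disability insurance: $1,370.11 × 0.01 = $13.70
Social Security tax: $1,370.11 × 0.047 = $64.40
Fitness reimbursement repayment: $88.70
Total deductions = $63.03 + $70.27 + $75.57 + $13.70 + $64.40 + $88.70 = $375.67
Net pay = $1,370.11 − $375.67 = $994.44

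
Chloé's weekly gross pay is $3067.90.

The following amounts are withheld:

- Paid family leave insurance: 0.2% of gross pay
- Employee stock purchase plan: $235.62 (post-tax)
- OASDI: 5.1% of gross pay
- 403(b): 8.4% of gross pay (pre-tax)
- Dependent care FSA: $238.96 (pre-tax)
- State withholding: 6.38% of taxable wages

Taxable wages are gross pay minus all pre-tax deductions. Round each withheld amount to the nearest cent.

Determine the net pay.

$2008.97

Dependent care FSA: $238.96
403(b): $3067.90 × 0.084 = $257.70
Pre-tax total = $238.96 + $257.70 = $496.66
Taxable wages = $3067.90 − $496.66 = $2571.24
State withholding: $2571.24 × 0.0638 = $164.05
OASDI: $3067.90 × 0.051 = $156.46
Paid family leave insurance: $3067.90 × 0.002 = $6.14
Employee stock purchase plan: $235.62
Total deductions = $238.96 + $257.70 + $164.05 + $156.46 + $6.14 + $235.62 = $1058.93
Net pay = $3067.90 − $1058.93 = $2008.97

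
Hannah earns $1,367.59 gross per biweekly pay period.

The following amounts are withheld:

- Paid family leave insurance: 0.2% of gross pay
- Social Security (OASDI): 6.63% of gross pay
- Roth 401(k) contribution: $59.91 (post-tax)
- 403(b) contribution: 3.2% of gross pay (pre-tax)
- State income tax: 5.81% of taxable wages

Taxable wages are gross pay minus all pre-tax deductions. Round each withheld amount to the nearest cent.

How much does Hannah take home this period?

$1,093.60

403(b) contribution: $1,367.59 × 0.032 = $43.76
Taxable wages = $1,367.59 − $43.76 = $1,323.83
State income tax: $1,323.83 × 0.0581 = $76.91
Paid family leave insurance: $1,367.59 × 0.002 = $2.74
Social Security (OASDI): $1,367.59 × 0.0663 = $90.67
Roth 401(k) contribution: $59.91
Total deductions = $43.76 + $76.91 + $2.74 + $90.67 + $59.91 = $273.99
Net pay = $1,367.59 − $273.99 = $1,093.60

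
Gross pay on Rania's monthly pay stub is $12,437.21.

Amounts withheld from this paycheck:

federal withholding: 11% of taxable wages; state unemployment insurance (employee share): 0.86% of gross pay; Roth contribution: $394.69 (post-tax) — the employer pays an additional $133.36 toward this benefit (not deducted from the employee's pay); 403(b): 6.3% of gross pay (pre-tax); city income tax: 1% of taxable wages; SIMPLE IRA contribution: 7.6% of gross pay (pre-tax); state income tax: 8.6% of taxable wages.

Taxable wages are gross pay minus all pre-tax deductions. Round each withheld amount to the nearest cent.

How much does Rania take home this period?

$8,000.85

SIMPLE IRA contribution: $12,437.21 × 0.076 = $945.23
403(b): $12,437.21 × 0.063 = $783.54
Pre-tax total = $945.23 + $783.54 = $1,728.77
Taxable wages = $12,437.21 − $1,728.77 = $10,708.44
City income tax: $10,708.44 × 0.01 = $107.08
State income tax: $10,708.44 × 0.086 = $920.93
Federal withholding: $10,708.44 × 0.11 = $1,177.93
State unemployment insurance (employee share): $12,437.21 × 0.0086 = $106.96
Roth contribution: $394.69
(Employer's $133.36 toward Roth contribution is not withheld from the employee.)
Total deductions = $945.23 + $783.54 + $107.08 + $920.93 + $1,177.93 + $106.96 + $394.69 = $4,436.36
Net pay = $12,437.21 − $4,436.36 = $8,000.85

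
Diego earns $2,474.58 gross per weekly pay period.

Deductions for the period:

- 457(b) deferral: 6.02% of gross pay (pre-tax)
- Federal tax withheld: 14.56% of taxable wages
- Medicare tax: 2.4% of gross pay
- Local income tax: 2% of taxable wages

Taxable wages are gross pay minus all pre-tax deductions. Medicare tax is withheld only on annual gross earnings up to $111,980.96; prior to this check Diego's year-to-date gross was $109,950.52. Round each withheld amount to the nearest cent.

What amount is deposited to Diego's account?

$1,891.76

457(b) deferral: $2,474.58 × 0.0602 = $148.97
Taxable wages = $2,474.58 − $148.97 = $2,325.61
Local income tax: $2,325.61 × 0.02 = $46.51
Federal tax withheld: $2,325.61 × 0.1456 = $338.61
Medicare tax: only $111,980.96 − $109,950.52 = $2,030.44 of this check is subject → $2,030.44 × 0.024 = $48.73
Total deductions = $148.97 + $46.51 + $338.61 + $48.73 = $582.82
Net pay = $2,474.58 − $582.82 = $1,891.76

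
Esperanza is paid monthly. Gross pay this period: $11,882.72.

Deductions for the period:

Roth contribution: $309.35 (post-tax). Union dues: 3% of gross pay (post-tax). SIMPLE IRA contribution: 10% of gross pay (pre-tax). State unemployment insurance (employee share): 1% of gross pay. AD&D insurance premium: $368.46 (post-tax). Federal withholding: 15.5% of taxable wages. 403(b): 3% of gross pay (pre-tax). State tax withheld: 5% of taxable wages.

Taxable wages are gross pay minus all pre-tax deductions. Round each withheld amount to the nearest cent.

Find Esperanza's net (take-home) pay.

SIMPLE IRA contribution: $11,882.72 × 0.1 = $1,188.27
403(b): $11,882.72 × 0.03 = $356.48
Pre-tax total = $1,188.27 + $356.48 = $1,544.75
Taxable wages = $11,882.72 − $1,544.75 = $10,337.97
Federal withholding: $10,337.97 × 0.155 = $1,602.39
State tax withheld: $10,337.97 × 0.05 = $516.90
State unemployment insurance (employee share): $11,882.72 × 0.01 = $118.83
Union dues: $11,882.72 × 0.03 = $356.48
AD&D insurance premium: $368.46
Roth contribution: $309.35
Total deductions = $1,188.27 + $356.48 + $1,602.39 + $516.90 + $118.83 + $356.48 + $368.46 + $309.35 = $4,817.16
Net pay = $11,882.72 − $4,817.16 = $7,065.56

$7,065.56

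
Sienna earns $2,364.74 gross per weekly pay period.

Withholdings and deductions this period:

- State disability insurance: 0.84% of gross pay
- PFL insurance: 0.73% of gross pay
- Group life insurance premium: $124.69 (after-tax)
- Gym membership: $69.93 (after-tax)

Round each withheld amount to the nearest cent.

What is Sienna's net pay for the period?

$2,133.00

PFL insurance: $2,364.74 × 0.0073 = $17.26
State disability insurance: $2,364.74 × 0.0084 = $19.86
Group life insurance premium: $124.69
Gym membership: $69.93
Total deductions = $17.26 + $19.86 + $124.69 + $69.93 = $231.74
Net pay = $2,364.74 − $231.74 = $2,133.00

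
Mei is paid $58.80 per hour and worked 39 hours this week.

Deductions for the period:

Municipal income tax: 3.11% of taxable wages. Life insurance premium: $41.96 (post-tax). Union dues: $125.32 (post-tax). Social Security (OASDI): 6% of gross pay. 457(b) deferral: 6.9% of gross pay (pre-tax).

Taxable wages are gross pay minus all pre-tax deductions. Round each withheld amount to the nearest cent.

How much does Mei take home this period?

$1763.70

Gross pay: 39 × $58.80 = $2293.20
457(b) deferral: $2293.20 × 0.069 = $158.23
Taxable wages = $2293.20 − $158.23 = $2134.97
Municipal income tax: $2134.97 × 0.0311 = $66.40
Social Security (OASDI): $2293.20 × 0.06 = $137.59
Life insurance premium: $41.96
Union dues: $125.32
Total deductions = $158.23 + $66.40 + $137.59 + $41.96 + $125.32 = $529.50
Net pay = $2293.20 − $529.50 = $1763.70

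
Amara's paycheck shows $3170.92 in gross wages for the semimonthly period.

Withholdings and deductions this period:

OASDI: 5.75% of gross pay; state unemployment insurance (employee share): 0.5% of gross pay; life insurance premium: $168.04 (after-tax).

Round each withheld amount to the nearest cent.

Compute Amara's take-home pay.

$2804.70

State unemployment insurance (employee share): $3170.92 × 0.005 = $15.85
OASDI: $3170.92 × 0.0575 = $182.33
Life insurance premium: $168.04
Total deductions = $15.85 + $182.33 + $168.04 = $366.22
Net pay = $3170.92 − $366.22 = $2804.70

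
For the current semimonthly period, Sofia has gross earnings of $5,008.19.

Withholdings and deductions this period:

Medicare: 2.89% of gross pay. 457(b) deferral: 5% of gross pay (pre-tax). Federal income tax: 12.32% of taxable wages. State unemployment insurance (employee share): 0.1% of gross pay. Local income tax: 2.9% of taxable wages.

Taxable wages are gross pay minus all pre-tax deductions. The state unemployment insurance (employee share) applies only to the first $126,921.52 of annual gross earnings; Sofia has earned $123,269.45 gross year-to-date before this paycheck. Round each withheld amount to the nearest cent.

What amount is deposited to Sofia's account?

$3,885.25

457(b) deferral: $5,008.19 × 0.05 = $250.41
Taxable wages = $5,008.19 − $250.41 = $4,757.78
Local income tax: $4,757.78 × 0.029 = $137.98
Federal income tax: $4,757.78 × 0.1232 = $586.16
Medicare: $5,008.19 × 0.0289 = $144.74
State unemployment insurance (employee share): only $126,921.52 − $123,269.45 = $3,652.07 of this check is subject → $3,652.07 × 0.001 = $3.65
Total deductions = $250.41 + $137.98 + $586.16 + $144.74 + $3.65 = $1,122.94
Net pay = $5,008.19 − $1,122.94 = $3,885.25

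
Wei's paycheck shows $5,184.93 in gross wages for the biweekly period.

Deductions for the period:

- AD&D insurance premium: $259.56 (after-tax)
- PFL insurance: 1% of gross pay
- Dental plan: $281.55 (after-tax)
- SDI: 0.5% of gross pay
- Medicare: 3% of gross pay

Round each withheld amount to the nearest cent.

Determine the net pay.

SDI: $5,184.93 × 0.005 = $25.92
PFL insurance: $5,184.93 × 0.01 = $51.85
Medicare: $5,184.93 × 0.03 = $155.55
Dental plan: $281.55
AD&D insurance premium: $259.56
Total deductions = $25.92 + $51.85 + $155.55 + $281.55 + $259.56 = $774.43
Net pay = $5,184.93 − $774.43 = $4,410.50

$4,410.50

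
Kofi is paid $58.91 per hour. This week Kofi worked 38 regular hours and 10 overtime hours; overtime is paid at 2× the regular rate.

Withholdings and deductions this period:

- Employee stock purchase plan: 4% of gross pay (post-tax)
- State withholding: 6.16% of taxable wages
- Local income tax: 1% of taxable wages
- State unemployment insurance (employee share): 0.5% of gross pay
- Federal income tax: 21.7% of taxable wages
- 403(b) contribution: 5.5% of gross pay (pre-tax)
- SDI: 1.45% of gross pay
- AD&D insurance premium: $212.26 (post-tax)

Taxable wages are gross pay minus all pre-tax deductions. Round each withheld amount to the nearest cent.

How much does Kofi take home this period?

Regular pay: 38 × $58.91 = $2,238.58
Overtime pay: 10 × $58.91 × 2 = $1,178.20
Gross pay = $2,238.58 + $1,178.20 = $3,416.78
403(b) contribution: $3,416.78 × 0.055 = $187.92
Taxable wages = $3,416.78 − $187.92 = $3,228.86
Federal income tax: $3,228.86 × 0.217 = $700.66
State withholding: $3,228.86 × 0.0616 = $198.90
Local income tax: $3,228.86 × 0.01 = $32.29
State unemployment insurance (employee share): $3,416.78 × 0.005 = $17.08
SDI: $3,416.78 × 0.0145 = $49.54
AD&D insurance premium: $212.26
Employee stock purchase plan: $3,416.78 × 0.04 = $136.67
Total deductions = $187.92 + $700.66 + $198.90 + $32.29 + $17.08 + $49.54 + $212.26 + $136.67 = $1,535.32
Net pay = $3,416.78 − $1,535.32 = $1,881.46

$1,881.46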